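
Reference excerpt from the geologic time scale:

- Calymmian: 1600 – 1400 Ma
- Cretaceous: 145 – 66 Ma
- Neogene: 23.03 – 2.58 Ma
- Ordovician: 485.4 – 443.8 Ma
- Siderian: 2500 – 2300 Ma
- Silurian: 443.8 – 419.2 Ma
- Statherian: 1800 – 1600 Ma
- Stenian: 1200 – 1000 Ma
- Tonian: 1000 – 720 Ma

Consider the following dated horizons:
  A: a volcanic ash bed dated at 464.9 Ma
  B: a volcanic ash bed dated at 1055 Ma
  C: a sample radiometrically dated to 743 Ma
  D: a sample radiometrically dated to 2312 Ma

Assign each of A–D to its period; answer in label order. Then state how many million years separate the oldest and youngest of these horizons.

Match each age against the start–end ranges in the excerpt: A = 464.9 Ma → Ordovician (485.4–443.8); B = 1055 Ma → Stenian (1200–1000); C = 743 Ma → Tonian (1000–720); D = 2312 Ma → Siderian (2500–2300).
The largest age is 2312 Ma and the smallest is 464.9 Ma; their difference is 1847.1 Myr.

A — Ordovician; B — Stenian; C — Tonian; D — Siderian; span 1847.1 million years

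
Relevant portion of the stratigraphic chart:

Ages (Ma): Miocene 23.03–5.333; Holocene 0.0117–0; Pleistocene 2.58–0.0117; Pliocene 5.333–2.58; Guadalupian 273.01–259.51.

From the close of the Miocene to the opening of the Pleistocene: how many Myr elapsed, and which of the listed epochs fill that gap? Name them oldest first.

2.753 million years; Pliocene

The Miocene closes at 5.333 Ma and the Pleistocene opens at 2.58 Ma, so the interval is 5.333 − 2.58 = 2.753 Myr.
An epoch fits inside if it starts at or after 5.333 Ma and ends at or before 2.58 Ma; oldest first that gives Pliocene.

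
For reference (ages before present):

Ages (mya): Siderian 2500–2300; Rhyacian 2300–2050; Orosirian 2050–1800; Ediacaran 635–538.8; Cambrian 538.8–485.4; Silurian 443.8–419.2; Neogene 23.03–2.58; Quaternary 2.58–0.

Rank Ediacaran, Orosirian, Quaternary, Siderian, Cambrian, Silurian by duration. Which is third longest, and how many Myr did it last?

Start − end for each: Ediacaran 635 − 538.8 = 96.2; Orosirian 2050 − 1800 = 250; Quaternary 2.58 − 0 = 2.58; Siderian 2500 − 2300 = 200; Cambrian 538.8 − 485.4 = 53.4; Silurian 443.8 − 419.2 = 24.6.
Ranking these from longest: Orosirian > Siderian > Ediacaran > Cambrian > Silurian > Quaternary.
Position 3 in that ranking is Ediacaran, which lasted 96.2 Myr.

Ediacaran, 96.2 million years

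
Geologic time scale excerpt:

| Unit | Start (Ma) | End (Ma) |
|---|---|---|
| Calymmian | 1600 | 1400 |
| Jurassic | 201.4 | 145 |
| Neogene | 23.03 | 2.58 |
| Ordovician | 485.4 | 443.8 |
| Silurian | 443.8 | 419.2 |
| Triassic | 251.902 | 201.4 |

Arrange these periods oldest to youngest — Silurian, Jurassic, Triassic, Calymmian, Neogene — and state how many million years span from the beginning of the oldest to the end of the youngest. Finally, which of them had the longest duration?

Calymmian, Silurian, Triassic, Jurassic, Neogene; total span 1597.42 Myr; longest is Calymmian

From the excerpt: Silurian 443.8–419.2; Jurassic 201.4–145; Triassic 251.902–201.4; Calymmian 1600–1400; Neogene 23.03–2.58 (Ma).
Larger Ma is earlier, so the oldest is Calymmian and the youngest is Neogene; oldest to youngest: Calymmian, Silurian, Triassic, Jurassic, Neogene.
Oldest start 1600 minus youngest end 2.58 gives 1597.42 Myr overall.
Individual lengths (start − end): Silurian 24.6; Triassic 50.502; Jurassic 56.4; Calymmian 200; Neogene 20.45. The largest is Calymmian at 200 Myr.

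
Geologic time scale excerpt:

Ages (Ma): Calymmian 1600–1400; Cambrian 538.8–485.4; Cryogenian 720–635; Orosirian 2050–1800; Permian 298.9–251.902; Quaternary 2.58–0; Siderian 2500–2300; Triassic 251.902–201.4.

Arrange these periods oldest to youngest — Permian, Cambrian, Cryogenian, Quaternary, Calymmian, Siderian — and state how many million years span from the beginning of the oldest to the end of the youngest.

Siderian → Calymmian → Cryogenian → Cambrian → Permian → Quaternary; total span 2500 Myr

Start ages (Ma): Siderian 2500, Calymmian 1600, Cryogenian 720, Cambrian 538.8, Permian 298.9, Quaternary 2.58.
Ordered oldest to youngest: Siderian, Calymmian, Cryogenian, Cambrian, Permian, Quaternary.
Span = 2500 − 0 = 2500 Myr.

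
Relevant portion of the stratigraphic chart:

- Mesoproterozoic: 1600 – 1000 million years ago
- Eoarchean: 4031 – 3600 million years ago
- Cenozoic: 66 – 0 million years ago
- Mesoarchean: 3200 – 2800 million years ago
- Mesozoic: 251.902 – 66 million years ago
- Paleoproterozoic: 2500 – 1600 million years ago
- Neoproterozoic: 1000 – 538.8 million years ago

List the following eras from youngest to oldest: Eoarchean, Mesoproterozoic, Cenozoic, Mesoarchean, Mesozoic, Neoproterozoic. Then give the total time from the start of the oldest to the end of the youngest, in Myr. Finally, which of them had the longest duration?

Start ages (Ma): Eoarchean 4031, Mesoarchean 3200, Mesoproterozoic 1600, Neoproterozoic 1000, Mesozoic 251.902, Cenozoic 66.
Ordered youngest to oldest: Cenozoic, Mesozoic, Neoproterozoic, Mesoproterozoic, Mesoarchean, Eoarchean.
Span = 4031 − 0 = 4031 Myr.
Durations: Mesoproterozoic 600, Mesozoic 185.902, Cenozoic 66, Eoarchean 431, Mesoarchean 400, Neoproterozoic 461.2 → longest is Mesoproterozoic (600 Myr).

Cenozoic → Mesozoic → Neoproterozoic → Mesoproterozoic → Mesoarchean → Eoarchean; total span 4031 Myr; longest is Mesoproterozoic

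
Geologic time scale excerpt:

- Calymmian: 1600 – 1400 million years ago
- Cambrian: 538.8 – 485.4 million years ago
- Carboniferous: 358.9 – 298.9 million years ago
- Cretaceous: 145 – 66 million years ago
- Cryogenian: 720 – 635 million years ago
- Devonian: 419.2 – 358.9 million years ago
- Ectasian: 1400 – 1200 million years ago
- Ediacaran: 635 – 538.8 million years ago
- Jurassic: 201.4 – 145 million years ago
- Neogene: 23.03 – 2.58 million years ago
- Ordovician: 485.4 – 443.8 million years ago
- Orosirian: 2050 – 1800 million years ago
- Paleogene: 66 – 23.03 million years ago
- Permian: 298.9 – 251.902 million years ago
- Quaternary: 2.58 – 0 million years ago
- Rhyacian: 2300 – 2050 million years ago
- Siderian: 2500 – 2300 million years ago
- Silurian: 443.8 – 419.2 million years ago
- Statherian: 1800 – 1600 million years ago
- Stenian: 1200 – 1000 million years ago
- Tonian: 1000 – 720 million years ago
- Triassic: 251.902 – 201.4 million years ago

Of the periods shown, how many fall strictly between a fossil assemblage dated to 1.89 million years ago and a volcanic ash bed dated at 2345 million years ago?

2345 Ma sits inside the Siderian (2500–2300) and 1.89 Ma inside the Quaternary (2.58–0); neither of those is wholly between the two dates.
The listed periods lying completely between them are Rhyacian, Orosirian, Statherian, Calymmian, Ectasian, Stenian, Tonian, Cryogenian, Ediacaran, Cambrian, Ordovician, Silurian, Devonian, Carboniferous, Permian, Triassic, Jurassic, Cretaceous, Paleogene, Neogene — 20 in all.

20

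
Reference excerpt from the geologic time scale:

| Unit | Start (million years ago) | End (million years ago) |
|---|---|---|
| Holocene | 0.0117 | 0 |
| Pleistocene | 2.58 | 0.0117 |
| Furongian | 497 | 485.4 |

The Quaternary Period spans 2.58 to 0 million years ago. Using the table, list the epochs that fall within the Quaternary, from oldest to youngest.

Pleistocene, Holocene

Epochs with both bounds inside 2.58–0 Ma: Pleistocene (2.58–0.0117), Holocene (0.0117–0).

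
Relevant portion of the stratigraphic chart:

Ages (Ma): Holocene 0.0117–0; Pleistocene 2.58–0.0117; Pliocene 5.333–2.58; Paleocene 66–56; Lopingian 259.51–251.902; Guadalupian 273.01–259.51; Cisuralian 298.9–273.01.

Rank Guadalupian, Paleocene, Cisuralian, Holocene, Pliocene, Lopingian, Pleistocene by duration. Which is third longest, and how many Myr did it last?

Paleocene, 10 million years

Durations: Guadalupian 13.5; Paleocene 10; Cisuralian 25.89; Holocene 0.0117; Pliocene 2.753; Lopingian 7.608; Pleistocene 2.5683 Myr.
Sorted longest-first: Cisuralian (25.89), Guadalupian (13.5), Paleocene (10), Lopingian (7.608), Pliocene (2.753), Pleistocene (2.5683), Holocene (0.0117).
The third longest is Paleocene at 10 Myr.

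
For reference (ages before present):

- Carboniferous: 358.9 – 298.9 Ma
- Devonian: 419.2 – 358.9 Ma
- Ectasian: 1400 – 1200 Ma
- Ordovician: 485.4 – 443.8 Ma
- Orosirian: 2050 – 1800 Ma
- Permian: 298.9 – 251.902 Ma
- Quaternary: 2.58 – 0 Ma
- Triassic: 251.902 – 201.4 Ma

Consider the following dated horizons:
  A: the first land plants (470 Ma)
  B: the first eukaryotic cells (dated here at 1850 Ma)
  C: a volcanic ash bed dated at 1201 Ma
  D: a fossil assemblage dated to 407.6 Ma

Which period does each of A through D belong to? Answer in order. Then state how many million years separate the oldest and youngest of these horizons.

A: 470 Ma lies in 485.4–443.8 Ma, so Ordovician.
B: 1850 Ma lies in 2050–1800 Ma, so Orosirian.
C: 1201 Ma lies in 1400–1200 Ma, so Ectasian.
D: 407.6 Ma lies in 419.2–358.9 Ma, so Devonian.
Oldest = 1850 Ma, youngest = 407.6 Ma → span 1442.4 Myr.

A — Ordovician; B — Orosirian; C — Ectasian; D — Devonian; span 1442.4 million years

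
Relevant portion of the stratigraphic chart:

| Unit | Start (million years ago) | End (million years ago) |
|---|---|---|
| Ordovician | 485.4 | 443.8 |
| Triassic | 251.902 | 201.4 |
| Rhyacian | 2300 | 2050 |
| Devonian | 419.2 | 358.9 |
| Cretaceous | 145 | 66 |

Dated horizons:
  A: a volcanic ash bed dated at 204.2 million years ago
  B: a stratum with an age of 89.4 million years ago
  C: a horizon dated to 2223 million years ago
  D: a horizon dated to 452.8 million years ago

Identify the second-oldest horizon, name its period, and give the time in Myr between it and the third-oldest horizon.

D, in the Ordovician; 248.6 million years to A

Larger Ma means older, so oldest first: C 2223 > D 452.8 > A 204.2 > B 89.4.
Counting 2 along gives D (452.8 Ma); the excerpt puts that inside the Ordovician, 485.4–443.8 Ma.
Next in line is A (204.2 Ma), and 452.8 − 204.2 = 248.6 Myr.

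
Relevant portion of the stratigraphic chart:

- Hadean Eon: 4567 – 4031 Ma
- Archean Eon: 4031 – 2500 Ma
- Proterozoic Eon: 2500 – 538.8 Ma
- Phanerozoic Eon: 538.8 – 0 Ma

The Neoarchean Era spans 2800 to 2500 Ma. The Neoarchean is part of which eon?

The Neoarchean (2800–2500 Ma) lies entirely within 4031–2500 Ma, the Archean Eon.

Archean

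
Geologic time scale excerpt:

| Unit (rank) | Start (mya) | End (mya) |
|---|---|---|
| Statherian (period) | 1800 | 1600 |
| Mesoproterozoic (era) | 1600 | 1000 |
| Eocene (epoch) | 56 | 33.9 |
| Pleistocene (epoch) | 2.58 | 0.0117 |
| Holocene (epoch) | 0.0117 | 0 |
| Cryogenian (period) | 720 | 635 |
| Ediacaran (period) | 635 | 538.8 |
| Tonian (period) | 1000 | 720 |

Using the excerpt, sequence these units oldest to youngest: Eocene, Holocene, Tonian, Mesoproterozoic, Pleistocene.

The oldest of these is Mesoproterozoic (starts 1600 Ma) and the youngest is Holocene (ends 0 Ma).
In between, by decreasing start age: Tonian (1000), Eocene (56), Pleistocene (2.58).

Mesoproterozoic → Tonian → Eocene → Pleistocene → Holocene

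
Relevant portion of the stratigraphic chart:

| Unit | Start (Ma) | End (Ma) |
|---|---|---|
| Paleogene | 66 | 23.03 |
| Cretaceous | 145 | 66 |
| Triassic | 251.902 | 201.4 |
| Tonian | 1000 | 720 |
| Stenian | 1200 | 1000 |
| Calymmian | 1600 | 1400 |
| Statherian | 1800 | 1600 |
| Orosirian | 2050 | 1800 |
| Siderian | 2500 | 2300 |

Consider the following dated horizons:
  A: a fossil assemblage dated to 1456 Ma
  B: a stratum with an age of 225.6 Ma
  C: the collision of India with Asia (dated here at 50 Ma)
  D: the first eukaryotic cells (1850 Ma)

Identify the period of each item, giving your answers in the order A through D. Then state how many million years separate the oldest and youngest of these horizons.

A: 1456 Ma lies in 1600–1400 Ma, so Calymmian.
B: 225.6 Ma lies in 251.902–201.4 Ma, so Triassic.
C: 50 Ma lies in 66–23.03 Ma, so Paleogene.
D: 1850 Ma lies in 2050–1800 Ma, so Orosirian.
Oldest = 1850 Ma, youngest = 50 Ma → span 1800 Myr.

A — Calymmian; B — Triassic; C — Paleogene; D — Orosirian; span 1800 million years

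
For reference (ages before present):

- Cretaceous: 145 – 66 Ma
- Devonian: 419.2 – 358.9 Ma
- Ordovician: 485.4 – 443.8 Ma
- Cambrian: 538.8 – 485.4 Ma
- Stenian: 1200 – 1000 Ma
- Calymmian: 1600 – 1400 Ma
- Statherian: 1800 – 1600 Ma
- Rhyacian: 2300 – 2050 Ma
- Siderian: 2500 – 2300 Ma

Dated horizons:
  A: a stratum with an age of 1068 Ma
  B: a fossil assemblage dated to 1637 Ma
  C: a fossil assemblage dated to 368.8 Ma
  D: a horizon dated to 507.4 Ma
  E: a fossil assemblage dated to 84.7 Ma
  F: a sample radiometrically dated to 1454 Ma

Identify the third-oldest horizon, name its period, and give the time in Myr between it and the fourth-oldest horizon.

A, in the Stenian; 560.6 million years to D

Larger Ma means older, so oldest first: B 1637 > F 1454 > A 1068 > D 507.4 > C 368.8 > E 84.7.
Counting 3 along gives A (1068 Ma); the excerpt puts that inside the Stenian, 1200–1000 Ma.
Next in line is D (507.4 Ma), and 1068 − 507.4 = 560.6 Myr.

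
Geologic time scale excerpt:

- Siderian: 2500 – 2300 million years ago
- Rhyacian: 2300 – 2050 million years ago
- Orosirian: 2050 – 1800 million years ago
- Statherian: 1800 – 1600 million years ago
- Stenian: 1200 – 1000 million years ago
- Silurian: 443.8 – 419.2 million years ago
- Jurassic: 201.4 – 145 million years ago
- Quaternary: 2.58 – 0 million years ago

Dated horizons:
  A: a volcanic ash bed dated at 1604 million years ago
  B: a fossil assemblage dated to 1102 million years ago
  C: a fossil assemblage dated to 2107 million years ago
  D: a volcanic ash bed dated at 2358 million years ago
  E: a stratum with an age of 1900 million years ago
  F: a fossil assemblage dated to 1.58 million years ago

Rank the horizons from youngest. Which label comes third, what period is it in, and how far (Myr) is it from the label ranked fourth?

Sorted youngest-first by Ma: F (1.58), B (1102), A (1604), E (1900), C (2107), D (2358).
The third youngest is A at 1604 Ma, which lies in 1800–1600 Ma: the Statherian.
The fourth youngest is E at 1900 Ma; separation = |1604 − 1900| = 296 Myr.

A, in the Statherian; 296 million years to E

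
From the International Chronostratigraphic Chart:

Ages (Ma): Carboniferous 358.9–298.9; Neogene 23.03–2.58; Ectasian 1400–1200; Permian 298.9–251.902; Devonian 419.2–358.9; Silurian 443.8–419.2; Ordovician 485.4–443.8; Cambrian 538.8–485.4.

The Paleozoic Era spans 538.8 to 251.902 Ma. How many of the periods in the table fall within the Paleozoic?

6

Periods inside 538.8–251.902 Ma: Cambrian, Ordovician, Silurian, Devonian, Carboniferous, Permian — 6 in total.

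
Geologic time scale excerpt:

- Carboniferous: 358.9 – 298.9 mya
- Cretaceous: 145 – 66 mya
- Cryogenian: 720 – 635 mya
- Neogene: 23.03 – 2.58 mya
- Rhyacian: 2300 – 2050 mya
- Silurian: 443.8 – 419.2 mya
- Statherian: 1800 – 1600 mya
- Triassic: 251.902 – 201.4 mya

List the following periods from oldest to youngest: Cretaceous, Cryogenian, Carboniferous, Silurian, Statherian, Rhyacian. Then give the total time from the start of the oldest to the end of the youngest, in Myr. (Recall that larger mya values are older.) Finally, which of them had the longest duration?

Start ages (Ma): Rhyacian 2300, Statherian 1800, Cryogenian 720, Silurian 443.8, Carboniferous 358.9, Cretaceous 145.
Ordered oldest to youngest: Rhyacian, Statherian, Cryogenian, Silurian, Carboniferous, Cretaceous.
Span = 2300 − 66 = 2234 Myr.
Durations: Silurian 24.6, Rhyacian 250, Carboniferous 60, Cretaceous 79, Statherian 200, Cryogenian 85 → longest is Rhyacian (250 Myr).

Rhyacian, Statherian, Cryogenian, Silurian, Carboniferous, Cretaceous; total span 2234 Myr; longest is Rhyacian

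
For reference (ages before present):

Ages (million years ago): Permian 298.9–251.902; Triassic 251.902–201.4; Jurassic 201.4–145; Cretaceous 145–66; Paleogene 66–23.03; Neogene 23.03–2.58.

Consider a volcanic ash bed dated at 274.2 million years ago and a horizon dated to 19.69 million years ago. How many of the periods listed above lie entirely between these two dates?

4

274.2 Ma sits inside the Permian (298.9–251.902) and 19.69 Ma inside the Neogene (23.03–2.58); neither of those is wholly between the two dates.
The listed periods lying completely between them are Triassic, Jurassic, Cretaceous, Paleogene — 4 in all.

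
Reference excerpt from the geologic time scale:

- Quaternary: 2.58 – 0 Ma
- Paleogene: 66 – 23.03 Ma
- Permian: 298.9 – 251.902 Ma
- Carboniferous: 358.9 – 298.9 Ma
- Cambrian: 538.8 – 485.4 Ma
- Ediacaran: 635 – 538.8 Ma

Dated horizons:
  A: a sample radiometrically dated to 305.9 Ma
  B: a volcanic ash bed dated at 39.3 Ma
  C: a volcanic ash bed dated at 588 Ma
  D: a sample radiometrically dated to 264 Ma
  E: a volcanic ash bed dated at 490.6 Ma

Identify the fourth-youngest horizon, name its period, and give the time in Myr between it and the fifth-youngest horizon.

E, in the Cambrian; 97.4 million years to C

Sorted youngest-first by Ma: B (39.3), D (264), A (305.9), E (490.6), C (588).
The fourth youngest is E at 490.6 Ma, which lies in 538.8–485.4 Ma: the Cambrian.
The fifth youngest is C at 588 Ma; separation = |490.6 − 588| = 97.4 Myr.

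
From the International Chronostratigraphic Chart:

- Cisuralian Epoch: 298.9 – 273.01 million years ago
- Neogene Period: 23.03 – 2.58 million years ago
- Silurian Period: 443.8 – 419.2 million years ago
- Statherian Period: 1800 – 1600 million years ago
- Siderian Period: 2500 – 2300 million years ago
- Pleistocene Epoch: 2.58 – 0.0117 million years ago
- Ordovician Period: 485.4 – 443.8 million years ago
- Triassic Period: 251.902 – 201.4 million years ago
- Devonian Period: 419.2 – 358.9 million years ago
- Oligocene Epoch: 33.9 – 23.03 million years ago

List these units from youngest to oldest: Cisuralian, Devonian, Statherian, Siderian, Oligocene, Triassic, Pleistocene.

Pleistocene, Oligocene, Triassic, Cisuralian, Devonian, Statherian, Siderian

The oldest of these is Siderian (starts 2500 Ma) and the youngest is Pleistocene (ends 0.0117 Ma).
In between, by decreasing start age: Statherian (1800), Devonian (419.2), Cisuralian (298.9), Triassic (251.902), Oligocene (33.9).
Listing youngest first means reversing that sequence.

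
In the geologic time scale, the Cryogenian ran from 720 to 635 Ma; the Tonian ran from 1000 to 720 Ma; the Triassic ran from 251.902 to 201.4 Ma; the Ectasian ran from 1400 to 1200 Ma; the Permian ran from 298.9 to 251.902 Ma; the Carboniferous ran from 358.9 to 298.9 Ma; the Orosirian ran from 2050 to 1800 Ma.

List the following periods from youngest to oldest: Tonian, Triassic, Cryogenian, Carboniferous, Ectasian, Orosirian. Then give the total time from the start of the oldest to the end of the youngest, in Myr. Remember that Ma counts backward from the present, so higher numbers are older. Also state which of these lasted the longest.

From the excerpt: Tonian 1000–720; Triassic 251.902–201.4; Cryogenian 720–635; Carboniferous 358.9–298.9; Ectasian 1400–1200; Orosirian 2050–1800 (Ma).
Larger Ma is earlier, so the oldest is Orosirian and the youngest is Triassic; youngest to oldest: Triassic, Carboniferous, Cryogenian, Tonian, Ectasian, Orosirian.
Oldest start 2050 minus youngest end 201.4 gives 1848.6 Myr overall.
Individual lengths (start − end): Orosirian 250; Carboniferous 60; Triassic 50.502; Ectasian 200; Tonian 280; Cryogenian 85. The largest is Tonian at 280 Myr.

Triassic → Carboniferous → Cryogenian → Tonian → Ectasian → Orosirian; total span 1848.6 Myr; longest is Tonian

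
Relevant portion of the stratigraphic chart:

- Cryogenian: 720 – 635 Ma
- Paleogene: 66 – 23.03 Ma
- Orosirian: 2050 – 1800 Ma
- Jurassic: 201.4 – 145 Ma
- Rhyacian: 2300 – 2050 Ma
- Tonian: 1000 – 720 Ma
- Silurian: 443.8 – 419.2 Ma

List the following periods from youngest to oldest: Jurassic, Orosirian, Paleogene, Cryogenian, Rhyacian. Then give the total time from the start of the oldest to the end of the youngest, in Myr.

Start ages (Ma): Rhyacian 2300, Orosirian 2050, Cryogenian 720, Jurassic 201.4, Paleogene 66.
Ordered youngest to oldest: Paleogene, Jurassic, Cryogenian, Orosirian, Rhyacian.
Span = 2300 − 23.03 = 2276.97 Myr.

Paleogene, Jurassic, Cryogenian, Orosirian, Rhyacian; total span 2276.97 Myr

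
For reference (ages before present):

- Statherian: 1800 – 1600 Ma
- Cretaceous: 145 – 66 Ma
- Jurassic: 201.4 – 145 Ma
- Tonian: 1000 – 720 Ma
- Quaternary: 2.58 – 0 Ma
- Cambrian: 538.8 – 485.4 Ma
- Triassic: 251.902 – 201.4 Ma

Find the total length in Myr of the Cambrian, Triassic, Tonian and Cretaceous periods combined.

462.902 million years

Duration is start − end for each: (538.8 − 485.4) + (251.902 − 201.4) + (1000 − 720) + (145 − 66).
That is 53.4 + 50.502 + 280 + 79, which totals 462.902 million years.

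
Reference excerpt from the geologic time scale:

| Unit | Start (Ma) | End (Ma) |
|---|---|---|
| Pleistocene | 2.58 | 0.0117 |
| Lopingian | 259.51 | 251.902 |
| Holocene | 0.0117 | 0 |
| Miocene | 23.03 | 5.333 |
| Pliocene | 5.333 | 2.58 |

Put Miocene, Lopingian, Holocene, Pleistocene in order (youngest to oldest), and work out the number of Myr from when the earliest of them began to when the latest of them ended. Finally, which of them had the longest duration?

Holocene → Pleistocene → Miocene → Lopingian; total span 259.51 Myr; longest is Miocene

From the excerpt: Miocene 23.03–5.333; Lopingian 259.51–251.902; Holocene 0.0117–0; Pleistocene 2.58–0.0117 (Ma).
Larger Ma is earlier, so the oldest is Lopingian and the youngest is Holocene; youngest to oldest: Holocene, Pleistocene, Miocene, Lopingian.
Oldest start 259.51 minus youngest end 0 gives 259.51 Myr overall.
Individual lengths (start − end): Miocene 17.697; Holocene 0.0117; Pleistocene 2.5683; Lopingian 7.608. The largest is Miocene at 17.697 Myr.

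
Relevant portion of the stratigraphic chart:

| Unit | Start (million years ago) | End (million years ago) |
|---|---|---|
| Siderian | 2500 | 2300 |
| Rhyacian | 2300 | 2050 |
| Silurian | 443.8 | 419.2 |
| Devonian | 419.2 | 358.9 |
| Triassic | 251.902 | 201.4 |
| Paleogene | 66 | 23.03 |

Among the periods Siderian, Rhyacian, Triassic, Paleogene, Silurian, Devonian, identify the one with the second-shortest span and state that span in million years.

Durations: Siderian 200; Rhyacian 250; Triassic 50.502; Paleogene 42.97; Silurian 24.6; Devonian 60.3 Myr.
Sorted shortest-first: Silurian (24.6), Paleogene (42.97), Triassic (50.502), Devonian (60.3), Siderian (200), Rhyacian (250).
The second shortest is Paleogene at 42.97 Myr.

Paleogene, 42.97 million years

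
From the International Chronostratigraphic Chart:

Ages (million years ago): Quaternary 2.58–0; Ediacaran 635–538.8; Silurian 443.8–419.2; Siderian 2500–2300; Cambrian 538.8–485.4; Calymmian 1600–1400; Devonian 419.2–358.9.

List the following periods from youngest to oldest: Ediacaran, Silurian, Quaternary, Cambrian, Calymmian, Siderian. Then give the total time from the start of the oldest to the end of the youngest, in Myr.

Start ages (Ma): Siderian 2500, Calymmian 1600, Ediacaran 635, Cambrian 538.8, Silurian 443.8, Quaternary 2.58.
Ordered youngest to oldest: Quaternary, Silurian, Cambrian, Ediacaran, Calymmian, Siderian.
Span = 2500 − 0 = 2500 Myr.

Quaternary, Silurian, Cambrian, Ediacaran, Calymmian, Siderian; total span 2500 Myr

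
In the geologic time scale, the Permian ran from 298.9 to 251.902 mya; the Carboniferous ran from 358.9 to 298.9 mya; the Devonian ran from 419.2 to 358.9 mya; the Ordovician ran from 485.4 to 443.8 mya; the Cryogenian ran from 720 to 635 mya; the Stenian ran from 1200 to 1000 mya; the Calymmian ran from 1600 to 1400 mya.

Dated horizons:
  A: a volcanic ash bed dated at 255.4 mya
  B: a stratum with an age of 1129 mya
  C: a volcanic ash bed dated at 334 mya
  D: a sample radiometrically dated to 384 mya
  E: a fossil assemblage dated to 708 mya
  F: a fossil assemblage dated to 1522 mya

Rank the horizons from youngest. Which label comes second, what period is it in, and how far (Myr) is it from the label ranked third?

C, in the Carboniferous; 50 million years to D

Sorted youngest-first by Ma: A (255.4), C (334), D (384), E (708), B (1129), F (1522).
The second youngest is C at 334 Ma, which lies in 358.9–298.9 Ma: the Carboniferous.
The third youngest is D at 384 Ma; separation = |334 − 384| = 50 Myr.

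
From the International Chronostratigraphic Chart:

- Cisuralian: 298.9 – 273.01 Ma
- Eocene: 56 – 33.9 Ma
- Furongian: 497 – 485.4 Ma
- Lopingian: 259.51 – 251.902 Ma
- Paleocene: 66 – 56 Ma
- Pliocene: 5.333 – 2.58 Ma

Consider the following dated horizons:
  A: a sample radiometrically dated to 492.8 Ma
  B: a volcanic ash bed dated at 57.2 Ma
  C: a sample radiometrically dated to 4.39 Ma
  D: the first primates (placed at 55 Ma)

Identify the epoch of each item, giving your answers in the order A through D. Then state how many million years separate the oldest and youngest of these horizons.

A: 492.8 Ma lies in 497–485.4 Ma, so Furongian.
B: 57.2 Ma lies in 66–56 Ma, so Paleocene.
C: 4.39 Ma lies in 5.333–2.58 Ma, so Pliocene.
D: 55 Ma lies in 56–33.9 Ma, so Eocene.
Oldest = 492.8 Ma, youngest = 4.39 Ma → span 488.41 Myr.

A — Furongian; B — Paleocene; C — Pliocene; D — Eocene; span 488.41 million years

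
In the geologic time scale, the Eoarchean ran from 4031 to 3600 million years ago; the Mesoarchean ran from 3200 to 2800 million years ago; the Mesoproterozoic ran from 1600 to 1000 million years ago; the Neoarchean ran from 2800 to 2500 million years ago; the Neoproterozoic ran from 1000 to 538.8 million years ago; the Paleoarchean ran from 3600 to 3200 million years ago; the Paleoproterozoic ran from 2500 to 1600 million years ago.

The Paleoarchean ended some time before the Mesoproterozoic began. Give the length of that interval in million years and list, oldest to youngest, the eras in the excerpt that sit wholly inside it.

End of Paleoarchean = 3200 Ma; start of Mesoproterozoic = 1600 Ma.
Gap = 3200 − 1600 = 1600 Myr.
Eras wholly inside 3200–1600 Ma: Mesoarchean (3200–2800), Neoarchean (2800–2500), Paleoproterozoic (2500–1600).

1600 million years; Mesoarchean, Neoarchean, Paleoproterozoic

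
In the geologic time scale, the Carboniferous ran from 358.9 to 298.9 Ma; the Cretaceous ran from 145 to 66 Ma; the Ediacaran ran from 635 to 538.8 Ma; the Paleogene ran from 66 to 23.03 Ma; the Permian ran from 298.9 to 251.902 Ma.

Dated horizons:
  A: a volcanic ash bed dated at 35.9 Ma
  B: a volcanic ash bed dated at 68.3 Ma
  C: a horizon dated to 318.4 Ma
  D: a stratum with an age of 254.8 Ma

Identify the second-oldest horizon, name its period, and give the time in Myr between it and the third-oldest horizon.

D, in the Permian; 186.5 million years to B

Larger Ma means older, so oldest first: C 318.4 > D 254.8 > B 68.3 > A 35.9.
Counting 2 along gives D (254.8 Ma); the excerpt puts that inside the Permian, 298.9–251.902 Ma.
Next in line is B (68.3 Ma), and 254.8 − 68.3 = 186.5 Myr.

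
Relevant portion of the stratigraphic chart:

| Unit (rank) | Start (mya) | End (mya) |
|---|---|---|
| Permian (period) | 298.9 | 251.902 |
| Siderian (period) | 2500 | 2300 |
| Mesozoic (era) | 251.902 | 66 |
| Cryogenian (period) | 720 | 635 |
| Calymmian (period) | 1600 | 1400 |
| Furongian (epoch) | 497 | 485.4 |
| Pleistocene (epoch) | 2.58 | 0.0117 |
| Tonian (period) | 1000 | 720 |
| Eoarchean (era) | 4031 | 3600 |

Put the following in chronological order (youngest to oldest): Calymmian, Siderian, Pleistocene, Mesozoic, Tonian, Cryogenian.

Pleistocene, Mesozoic, Cryogenian, Tonian, Calymmian, Siderian

Read off each span (Ma): Calymmian 1600–1400; Siderian 2500–2300; Pleistocene 2.58–0.0117; Mesozoic 251.902–66; Tonian 1000–720; Cryogenian 720–635.
Larger Ma is older, so oldest→youngest is Siderian, Calymmian, Tonian, Cryogenian, Mesozoic, Pleistocene; reverse it for youngest→oldest.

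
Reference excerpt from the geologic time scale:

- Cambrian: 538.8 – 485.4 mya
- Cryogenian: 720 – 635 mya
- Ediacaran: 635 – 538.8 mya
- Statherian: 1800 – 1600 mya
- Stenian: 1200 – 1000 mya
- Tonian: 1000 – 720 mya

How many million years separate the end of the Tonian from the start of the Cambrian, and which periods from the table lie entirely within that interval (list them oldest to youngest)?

181.2 million years; Cryogenian, Ediacaran

The Tonian closes at 720 Ma and the Cambrian opens at 538.8 Ma, so the interval is 720 − 538.8 = 181.2 Myr.
A period fits inside if it starts at or after 720 Ma and ends at or before 538.8 Ma; oldest first that gives Cryogenian, Ediacaran.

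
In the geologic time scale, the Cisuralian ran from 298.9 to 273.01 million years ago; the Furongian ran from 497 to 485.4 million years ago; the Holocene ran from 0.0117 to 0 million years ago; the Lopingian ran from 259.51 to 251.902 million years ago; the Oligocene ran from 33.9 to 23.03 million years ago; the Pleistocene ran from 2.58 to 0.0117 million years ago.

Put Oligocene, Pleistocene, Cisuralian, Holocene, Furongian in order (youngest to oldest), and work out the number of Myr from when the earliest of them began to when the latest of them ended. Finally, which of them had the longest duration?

Holocene, Pleistocene, Oligocene, Cisuralian, Furongian; total span 497 Myr; longest is Cisuralian

From the excerpt: Oligocene 33.9–23.03; Pleistocene 2.58–0.0117; Cisuralian 298.9–273.01; Holocene 0.0117–0; Furongian 497–485.4 (Ma).
Larger Ma is earlier, so the oldest is Furongian and the youngest is Holocene; youngest to oldest: Holocene, Pleistocene, Oligocene, Cisuralian, Furongian.
Oldest start 497 minus youngest end 0 gives 497 Myr overall.
Individual lengths (start − end): Pleistocene 2.5683; Holocene 0.0117; Oligocene 10.87; Furongian 11.6; Cisuralian 25.89. The largest is Cisuralian at 25.89 Myr.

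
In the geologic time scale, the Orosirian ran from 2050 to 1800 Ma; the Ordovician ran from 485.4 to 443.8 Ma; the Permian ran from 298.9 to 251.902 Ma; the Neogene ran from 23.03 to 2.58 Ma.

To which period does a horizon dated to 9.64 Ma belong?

Neogene

9.64 Ma lies between 23.03 and 2.58 Ma, so it falls in the Neogene.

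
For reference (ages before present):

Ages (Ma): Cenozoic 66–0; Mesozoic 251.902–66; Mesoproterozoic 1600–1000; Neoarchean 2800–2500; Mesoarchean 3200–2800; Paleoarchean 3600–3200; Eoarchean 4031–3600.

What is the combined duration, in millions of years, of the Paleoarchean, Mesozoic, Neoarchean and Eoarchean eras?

Duration is start − end for each: (3600 − 3200) + (251.902 − 66) + (2800 − 2500) + (4031 − 3600).
That is 400 + 185.902 + 300 + 431, which totals 1316.902 million years.

1316.902 million years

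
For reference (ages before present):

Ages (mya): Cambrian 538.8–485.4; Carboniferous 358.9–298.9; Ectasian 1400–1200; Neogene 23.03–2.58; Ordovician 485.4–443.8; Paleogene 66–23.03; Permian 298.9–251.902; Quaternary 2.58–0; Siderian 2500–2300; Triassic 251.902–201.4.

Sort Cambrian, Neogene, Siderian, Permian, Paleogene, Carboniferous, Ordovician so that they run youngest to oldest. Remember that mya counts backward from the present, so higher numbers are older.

Neogene, then Paleogene, then Permian, then Carboniferous, then Ordovician, then Cambrian, then Siderian

Sorting by start age (ascending Ma, since larger Ma = older): Neogene began 23.03, Paleogene began 66, Permian began 298.9, Carboniferous began 358.9, Ordovician began 485.4, Cambrian began 538.8, Siderian began 2500.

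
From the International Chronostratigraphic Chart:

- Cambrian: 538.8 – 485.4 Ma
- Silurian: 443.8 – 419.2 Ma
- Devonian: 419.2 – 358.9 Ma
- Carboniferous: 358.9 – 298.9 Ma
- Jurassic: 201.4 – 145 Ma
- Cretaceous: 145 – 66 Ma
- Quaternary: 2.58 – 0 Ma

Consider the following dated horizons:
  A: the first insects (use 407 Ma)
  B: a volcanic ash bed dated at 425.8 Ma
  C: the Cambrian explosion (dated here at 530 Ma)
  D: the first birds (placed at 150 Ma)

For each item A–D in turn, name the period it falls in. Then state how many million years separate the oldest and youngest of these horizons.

Match each age against the start–end ranges in the excerpt: A = 407 Ma → Devonian (419.2–358.9); B = 425.8 Ma → Silurian (443.8–419.2); C = 530 Ma → Cambrian (538.8–485.4); D = 150 Ma → Jurassic (201.4–145).
The largest age is 530 Ma and the smallest is 150 Ma; their difference is 380 Myr.

A — Devonian; B — Silurian; C — Cambrian; D — Jurassic; span 380 million years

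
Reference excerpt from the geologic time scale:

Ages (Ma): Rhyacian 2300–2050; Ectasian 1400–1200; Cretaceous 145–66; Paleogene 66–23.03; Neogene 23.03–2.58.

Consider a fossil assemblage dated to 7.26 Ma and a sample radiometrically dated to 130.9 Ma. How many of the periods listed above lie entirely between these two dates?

1

130.9 Ma sits inside the Cretaceous (145–66) and 7.26 Ma inside the Neogene (23.03–2.58); neither of those is wholly between the two dates.
The listed periods lying completely between them are Paleogene — 1 in all.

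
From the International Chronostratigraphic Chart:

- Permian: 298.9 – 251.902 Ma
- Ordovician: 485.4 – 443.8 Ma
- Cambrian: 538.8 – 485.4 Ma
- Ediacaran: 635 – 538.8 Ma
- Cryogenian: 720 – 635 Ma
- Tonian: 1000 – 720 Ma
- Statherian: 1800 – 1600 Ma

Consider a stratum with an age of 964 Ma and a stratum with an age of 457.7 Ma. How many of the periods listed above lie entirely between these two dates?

The older date is 964 Ma and the younger is 457.7 Ma.
Periods with start < 964 and end > 457.7 Ma: Cryogenian (720–635), Ediacaran (635–538.8), Cambrian (538.8–485.4).
That is 3 complete periods.

3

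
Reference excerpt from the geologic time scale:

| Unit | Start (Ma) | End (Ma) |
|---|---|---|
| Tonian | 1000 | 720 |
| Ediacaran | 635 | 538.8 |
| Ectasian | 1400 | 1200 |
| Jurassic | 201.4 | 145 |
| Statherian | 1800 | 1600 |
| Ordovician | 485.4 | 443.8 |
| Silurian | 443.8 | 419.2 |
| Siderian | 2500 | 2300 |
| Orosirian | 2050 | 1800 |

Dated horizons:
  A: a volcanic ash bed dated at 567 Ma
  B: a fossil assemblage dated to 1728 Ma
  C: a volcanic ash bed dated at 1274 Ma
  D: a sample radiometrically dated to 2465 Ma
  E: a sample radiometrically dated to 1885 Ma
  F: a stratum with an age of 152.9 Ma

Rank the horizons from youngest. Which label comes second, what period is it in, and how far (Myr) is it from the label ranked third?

A, in the Ediacaran; 707 million years to C

Smaller Ma means younger, so youngest first: F 152.9 < A 567 < C 1274 < B 1728 < E 1885 < D 2465.
Counting 2 along gives A (567 Ma); the excerpt puts that inside the Ediacaran, 635–538.8 Ma.
Next in line is C (1274 Ma), and 1274 − 567 = 707 Myr.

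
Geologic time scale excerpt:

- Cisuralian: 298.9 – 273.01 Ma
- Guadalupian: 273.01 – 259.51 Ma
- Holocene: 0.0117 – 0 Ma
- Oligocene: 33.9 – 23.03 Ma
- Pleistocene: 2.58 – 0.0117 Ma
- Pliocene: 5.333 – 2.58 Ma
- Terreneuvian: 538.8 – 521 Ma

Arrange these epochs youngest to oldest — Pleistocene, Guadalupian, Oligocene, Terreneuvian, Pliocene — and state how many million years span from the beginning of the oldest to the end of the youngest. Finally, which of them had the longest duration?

From the excerpt: Pleistocene 2.58–0.0117; Guadalupian 273.01–259.51; Oligocene 33.9–23.03; Terreneuvian 538.8–521; Pliocene 5.333–2.58 (Ma).
Larger Ma is earlier, so the oldest is Terreneuvian and the youngest is Pleistocene; youngest to oldest: Pleistocene, Pliocene, Oligocene, Guadalupian, Terreneuvian.
Oldest start 538.8 minus youngest end 0.0117 gives 538.7883 Myr overall.
Individual lengths (start − end): Guadalupian 13.5; Pliocene 2.753; Oligocene 10.87; Pleistocene 2.5683; Terreneuvian 17.8. The largest is Terreneuvian at 17.8 Myr.

Pleistocene → Pliocene → Oligocene → Guadalupian → Terreneuvian; total span 538.7883 Myr; longest is Terreneuvian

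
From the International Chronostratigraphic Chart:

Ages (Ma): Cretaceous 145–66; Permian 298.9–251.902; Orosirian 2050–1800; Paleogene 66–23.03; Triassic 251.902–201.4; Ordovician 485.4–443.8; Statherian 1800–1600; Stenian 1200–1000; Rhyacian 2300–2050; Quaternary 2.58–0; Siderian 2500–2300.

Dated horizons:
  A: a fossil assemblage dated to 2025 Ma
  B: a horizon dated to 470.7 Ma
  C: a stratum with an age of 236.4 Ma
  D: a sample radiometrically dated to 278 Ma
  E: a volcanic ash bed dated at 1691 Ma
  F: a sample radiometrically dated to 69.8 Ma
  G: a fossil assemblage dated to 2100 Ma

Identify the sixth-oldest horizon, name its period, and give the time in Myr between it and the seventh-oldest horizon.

C, in the Triassic; 166.6 million years to F

Larger Ma means older, so oldest first: G 2100 > A 2025 > E 1691 > B 470.7 > D 278 > C 236.4 > F 69.8.
Counting 6 along gives C (236.4 Ma); the excerpt puts that inside the Triassic, 251.902–201.4 Ma.
Next in line is F (69.8 Ma), and 236.4 − 69.8 = 166.6 Myr.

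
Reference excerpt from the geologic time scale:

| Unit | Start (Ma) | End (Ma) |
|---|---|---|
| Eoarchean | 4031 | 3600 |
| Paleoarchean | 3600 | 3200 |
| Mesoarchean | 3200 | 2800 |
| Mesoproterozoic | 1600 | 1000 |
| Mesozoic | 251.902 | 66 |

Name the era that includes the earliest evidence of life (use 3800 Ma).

3800 Ma lies between 4031 and 3600 Ma, so it falls in the Eoarchean.

Eoarchean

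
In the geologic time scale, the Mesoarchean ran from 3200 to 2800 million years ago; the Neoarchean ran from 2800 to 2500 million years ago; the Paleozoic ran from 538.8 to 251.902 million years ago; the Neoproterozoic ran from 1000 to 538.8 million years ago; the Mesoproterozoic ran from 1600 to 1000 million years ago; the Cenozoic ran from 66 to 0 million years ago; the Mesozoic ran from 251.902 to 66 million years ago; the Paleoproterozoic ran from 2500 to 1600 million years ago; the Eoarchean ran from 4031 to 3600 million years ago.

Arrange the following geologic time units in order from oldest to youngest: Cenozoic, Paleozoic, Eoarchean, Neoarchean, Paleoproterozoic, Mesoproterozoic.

Eoarchean → Neoarchean → Paleoproterozoic → Mesoproterozoic → Paleozoic → Cenozoic

The oldest of these is Eoarchean (starts 4031 Ma) and the youngest is Cenozoic (ends 0 Ma).
In between, by decreasing start age: Neoarchean (2800), Paleoproterozoic (2500), Mesoproterozoic (1600), Paleozoic (538.8).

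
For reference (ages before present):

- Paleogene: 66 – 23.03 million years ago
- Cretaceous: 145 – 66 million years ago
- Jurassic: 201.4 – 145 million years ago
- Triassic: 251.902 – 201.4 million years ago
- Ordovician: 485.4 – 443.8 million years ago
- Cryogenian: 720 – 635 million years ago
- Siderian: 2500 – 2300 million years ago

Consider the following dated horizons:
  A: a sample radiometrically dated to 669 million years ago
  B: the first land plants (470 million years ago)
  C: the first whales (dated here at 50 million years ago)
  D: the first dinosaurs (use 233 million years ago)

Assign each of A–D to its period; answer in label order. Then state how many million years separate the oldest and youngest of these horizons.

A — Cryogenian; B — Ordovician; C — Paleogene; D — Triassic; span 619 million years

Match each age against the start–end ranges in the excerpt: A = 669 Ma → Cryogenian (720–635); B = 470 Ma → Ordovician (485.4–443.8); C = 50 Ma → Paleogene (66–23.03); D = 233 Ma → Triassic (251.902–201.4).
The largest age is 669 Ma and the smallest is 50 Ma; their difference is 619 Myr.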